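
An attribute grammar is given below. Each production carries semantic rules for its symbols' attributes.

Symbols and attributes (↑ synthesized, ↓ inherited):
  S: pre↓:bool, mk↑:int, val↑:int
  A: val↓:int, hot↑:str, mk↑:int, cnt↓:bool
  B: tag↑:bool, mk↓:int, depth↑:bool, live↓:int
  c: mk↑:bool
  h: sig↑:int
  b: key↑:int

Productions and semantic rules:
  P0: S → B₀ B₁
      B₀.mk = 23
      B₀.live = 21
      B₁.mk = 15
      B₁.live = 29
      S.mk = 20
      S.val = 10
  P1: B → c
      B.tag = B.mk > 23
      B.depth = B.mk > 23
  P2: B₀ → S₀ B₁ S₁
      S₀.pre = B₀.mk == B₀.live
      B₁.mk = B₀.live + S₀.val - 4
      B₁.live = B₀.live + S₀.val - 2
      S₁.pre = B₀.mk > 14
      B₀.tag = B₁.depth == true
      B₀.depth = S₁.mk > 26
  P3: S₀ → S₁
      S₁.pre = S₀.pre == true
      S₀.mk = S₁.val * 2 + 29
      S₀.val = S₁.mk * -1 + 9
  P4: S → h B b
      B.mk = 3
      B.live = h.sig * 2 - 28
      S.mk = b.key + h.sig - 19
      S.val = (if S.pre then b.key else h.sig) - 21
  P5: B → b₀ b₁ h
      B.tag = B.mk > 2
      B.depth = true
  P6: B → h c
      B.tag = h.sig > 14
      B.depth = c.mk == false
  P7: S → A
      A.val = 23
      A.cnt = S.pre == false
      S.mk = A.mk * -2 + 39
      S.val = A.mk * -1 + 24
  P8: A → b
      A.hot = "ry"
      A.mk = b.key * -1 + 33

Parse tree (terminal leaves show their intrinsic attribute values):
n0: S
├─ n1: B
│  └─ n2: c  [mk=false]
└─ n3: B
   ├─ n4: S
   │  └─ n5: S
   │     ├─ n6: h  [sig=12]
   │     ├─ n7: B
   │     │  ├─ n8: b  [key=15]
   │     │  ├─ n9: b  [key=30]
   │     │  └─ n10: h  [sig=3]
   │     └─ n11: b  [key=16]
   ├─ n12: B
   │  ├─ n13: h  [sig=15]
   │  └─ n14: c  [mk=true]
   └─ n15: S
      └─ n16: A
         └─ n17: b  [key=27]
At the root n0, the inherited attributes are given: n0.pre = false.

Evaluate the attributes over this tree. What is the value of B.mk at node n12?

25

1. n0.pre = false  [given at root]
2. n1.mk = 23  [23]
3. n1.live = 21  [21]
4. n2.mk = false  [terminal]
5. n1.tag = false  [B.mk > 23]
6. n1.depth = false  [B.mk > 23]
7. n3.mk = 15  [15]
8. n3.live = 29  [29]
9. n4.pre = false  [B₀.mk == B₀.live]
10. n5.pre = false  [S₀.pre == true]
11. n6.sig = 12  [terminal]
12. n7.mk = 3  [3]
13. n7.live = -4  [h.sig * 2 - 28]
14. n8.key = 15  [terminal]
15. n9.key = 30  [terminal]
16. n10.sig = 3  [terminal]
17. n7.tag = true  [B.mk > 2]
18. n7.depth = true  [true]
19. n11.key = 16  [terminal]
20. n5.mk = 9  [b.key + h.sig - 19]
21. n5.val = -9  [(if S.pre then b.key else h.sig) - 21]
22. n4.mk = 11  [S₁.val * 2 + 29]
23. n4.val = 0  [S₁.mk * -1 + 9]
24. n12.mk = 25  [B₀.live + S₀.val - 4]
25. n12.live = 27  [B₀.live + S₀.val - 2]
26. n13.sig = 15  [terminal]
27. n14.mk = true  [terminal]
28. n12.tag = true  [h.sig > 14]
29. n12.depth = false  [c.mk == false]
30. n15.pre = true  [B₀.mk > 14]
31. n16.val = 23  [23]
32. n16.cnt = false  [S.pre == false]
33. n17.key = 27  [terminal]
34. n16.hot = "ry"  ["ry"]
35. n16.mk = 6  [b.key * -1 + 33]
36. n15.mk = 27  [A.mk * -2 + 39]
37. n15.val = 18  [A.mk * -1 + 24]
38. n3.tag = false  [B₁.depth == true]
39. n3.depth = true  [S₁.mk > 26]
40. n0.mk = 20  [20]
41. n0.val = 10  [10]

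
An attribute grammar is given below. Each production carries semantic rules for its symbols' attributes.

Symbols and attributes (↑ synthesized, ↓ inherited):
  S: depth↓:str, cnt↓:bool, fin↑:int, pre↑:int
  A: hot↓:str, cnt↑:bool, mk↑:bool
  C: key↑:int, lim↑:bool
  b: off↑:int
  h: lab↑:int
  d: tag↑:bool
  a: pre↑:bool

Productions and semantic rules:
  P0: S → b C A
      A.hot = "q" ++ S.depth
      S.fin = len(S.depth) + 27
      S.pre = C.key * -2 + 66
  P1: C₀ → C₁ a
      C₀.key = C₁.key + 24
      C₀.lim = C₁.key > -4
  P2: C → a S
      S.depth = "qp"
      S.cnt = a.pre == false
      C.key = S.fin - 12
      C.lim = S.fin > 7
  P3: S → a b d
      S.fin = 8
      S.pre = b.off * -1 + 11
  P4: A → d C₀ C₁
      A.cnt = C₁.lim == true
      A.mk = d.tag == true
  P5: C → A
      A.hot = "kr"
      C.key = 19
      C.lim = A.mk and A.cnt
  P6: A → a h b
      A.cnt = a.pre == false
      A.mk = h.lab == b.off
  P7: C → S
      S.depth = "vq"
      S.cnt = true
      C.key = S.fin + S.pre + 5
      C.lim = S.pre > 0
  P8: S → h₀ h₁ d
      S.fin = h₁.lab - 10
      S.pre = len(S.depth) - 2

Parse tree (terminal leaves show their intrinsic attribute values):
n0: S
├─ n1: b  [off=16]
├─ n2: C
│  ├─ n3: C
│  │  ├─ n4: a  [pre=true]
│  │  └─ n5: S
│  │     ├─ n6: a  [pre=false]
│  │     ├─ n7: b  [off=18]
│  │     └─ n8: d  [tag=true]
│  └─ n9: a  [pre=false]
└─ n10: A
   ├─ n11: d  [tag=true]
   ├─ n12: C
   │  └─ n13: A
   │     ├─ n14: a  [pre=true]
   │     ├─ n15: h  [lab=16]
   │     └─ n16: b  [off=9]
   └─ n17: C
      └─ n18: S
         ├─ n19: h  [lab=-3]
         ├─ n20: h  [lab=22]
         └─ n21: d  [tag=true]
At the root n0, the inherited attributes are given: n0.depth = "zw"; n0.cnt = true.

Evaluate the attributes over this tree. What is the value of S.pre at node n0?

26

1. n0.depth = "zw"  [given at root]
2. n0.cnt = true  [given at root]
3. n1.off = 16  [terminal]
4. n4.pre = true  [terminal]
5. n5.depth = "qp"  ["qp"]
6. n5.cnt = false  [a.pre == false]
7. n6.pre = false  [terminal]
8. n7.off = 18  [terminal]
9. n8.tag = true  [terminal]
10. n5.fin = 8  [8]
11. n5.pre = -7  [b.off * -1 + 11]
12. n3.key = -4  [S.fin - 12]
13. n3.lim = true  [S.fin > 7]
14. n9.pre = false  [terminal]
15. n2.key = 20  [C₁.key + 24]
16. n2.lim = false  [C₁.key > -4]
17. n10.hot = "qzw"  ["q" ++ S.depth]
18. n11.tag = true  [terminal]
19. n13.hot = "kr"  ["kr"]
20. n14.pre = true  [terminal]
21. n15.lab = 16  [terminal]
22. n16.off = 9  [terminal]
23. n13.cnt = false  [a.pre == false]
24. n13.mk = false  [h.lab == b.off]
25. n12.key = 19  [19]
26. n12.lim = false  [A.mk and A.cnt]
27. n18.depth = "vq"  ["vq"]
28. n18.cnt = true  [true]
29. n19.lab = -3  [terminal]
30. n20.lab = 22  [terminal]
31. n21.tag = true  [terminal]
32. n18.fin = 12  [h₁.lab - 10]
33. n18.pre = 0  [len(S.depth) - 2]
34. n17.key = 17  [S.fin + S.pre + 5]
35. n17.lim = false  [S.pre > 0]
36. n10.cnt = false  [C₁.lim == true]
37. n10.mk = true  [d.tag == true]
38. n0.fin = 29  [len(S.depth) + 27]
39. n0.pre = 26  [C.key * -2 + 66]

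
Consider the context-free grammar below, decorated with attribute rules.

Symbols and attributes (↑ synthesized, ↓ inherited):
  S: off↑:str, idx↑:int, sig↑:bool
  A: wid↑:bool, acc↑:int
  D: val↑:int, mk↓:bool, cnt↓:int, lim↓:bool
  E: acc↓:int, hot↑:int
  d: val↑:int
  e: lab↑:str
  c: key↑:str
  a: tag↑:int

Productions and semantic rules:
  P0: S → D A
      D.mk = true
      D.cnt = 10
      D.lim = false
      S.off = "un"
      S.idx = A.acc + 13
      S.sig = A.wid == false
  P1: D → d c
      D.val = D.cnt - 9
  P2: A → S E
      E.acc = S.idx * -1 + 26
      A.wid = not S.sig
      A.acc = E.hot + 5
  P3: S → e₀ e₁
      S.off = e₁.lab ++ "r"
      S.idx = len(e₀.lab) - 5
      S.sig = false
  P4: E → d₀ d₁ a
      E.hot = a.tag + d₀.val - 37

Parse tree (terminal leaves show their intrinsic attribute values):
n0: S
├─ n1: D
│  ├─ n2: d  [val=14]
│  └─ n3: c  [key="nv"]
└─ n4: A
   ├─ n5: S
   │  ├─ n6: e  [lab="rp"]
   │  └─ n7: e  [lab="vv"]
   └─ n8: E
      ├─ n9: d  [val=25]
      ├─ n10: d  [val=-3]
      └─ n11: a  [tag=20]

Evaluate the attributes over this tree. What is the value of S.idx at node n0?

26

1. n1.mk = true  [true]
2. n1.cnt = 10  [10]
3. n1.lim = false  [false]
4. n2.val = 14  [terminal]
5. n3.key = "nv"  [terminal]
6. n1.val = 1  [D.cnt - 9]
7. n6.lab = "rp"  [terminal]
8. n7.lab = "vv"  [terminal]
9. n5.off = "vvr"  [e₁.lab ++ "r"]
10. n5.idx = -3  [len(e₀.lab) - 5]
11. n5.sig = false  [false]
12. n8.acc = 29  [S.idx * -1 + 26]
13. n9.val = 25  [terminal]
14. n10.val = -3  [terminal]
15. n11.tag = 20  [terminal]
16. n8.hot = 8  [a.tag + d₀.val - 37]
17. n4.wid = true  [not S.sig]
18. n4.acc = 13  [E.hot + 5]
19. n0.off = "un"  ["un"]
20. n0.idx = 26  [A.acc + 13]
21. n0.sig = false  [A.wid == false]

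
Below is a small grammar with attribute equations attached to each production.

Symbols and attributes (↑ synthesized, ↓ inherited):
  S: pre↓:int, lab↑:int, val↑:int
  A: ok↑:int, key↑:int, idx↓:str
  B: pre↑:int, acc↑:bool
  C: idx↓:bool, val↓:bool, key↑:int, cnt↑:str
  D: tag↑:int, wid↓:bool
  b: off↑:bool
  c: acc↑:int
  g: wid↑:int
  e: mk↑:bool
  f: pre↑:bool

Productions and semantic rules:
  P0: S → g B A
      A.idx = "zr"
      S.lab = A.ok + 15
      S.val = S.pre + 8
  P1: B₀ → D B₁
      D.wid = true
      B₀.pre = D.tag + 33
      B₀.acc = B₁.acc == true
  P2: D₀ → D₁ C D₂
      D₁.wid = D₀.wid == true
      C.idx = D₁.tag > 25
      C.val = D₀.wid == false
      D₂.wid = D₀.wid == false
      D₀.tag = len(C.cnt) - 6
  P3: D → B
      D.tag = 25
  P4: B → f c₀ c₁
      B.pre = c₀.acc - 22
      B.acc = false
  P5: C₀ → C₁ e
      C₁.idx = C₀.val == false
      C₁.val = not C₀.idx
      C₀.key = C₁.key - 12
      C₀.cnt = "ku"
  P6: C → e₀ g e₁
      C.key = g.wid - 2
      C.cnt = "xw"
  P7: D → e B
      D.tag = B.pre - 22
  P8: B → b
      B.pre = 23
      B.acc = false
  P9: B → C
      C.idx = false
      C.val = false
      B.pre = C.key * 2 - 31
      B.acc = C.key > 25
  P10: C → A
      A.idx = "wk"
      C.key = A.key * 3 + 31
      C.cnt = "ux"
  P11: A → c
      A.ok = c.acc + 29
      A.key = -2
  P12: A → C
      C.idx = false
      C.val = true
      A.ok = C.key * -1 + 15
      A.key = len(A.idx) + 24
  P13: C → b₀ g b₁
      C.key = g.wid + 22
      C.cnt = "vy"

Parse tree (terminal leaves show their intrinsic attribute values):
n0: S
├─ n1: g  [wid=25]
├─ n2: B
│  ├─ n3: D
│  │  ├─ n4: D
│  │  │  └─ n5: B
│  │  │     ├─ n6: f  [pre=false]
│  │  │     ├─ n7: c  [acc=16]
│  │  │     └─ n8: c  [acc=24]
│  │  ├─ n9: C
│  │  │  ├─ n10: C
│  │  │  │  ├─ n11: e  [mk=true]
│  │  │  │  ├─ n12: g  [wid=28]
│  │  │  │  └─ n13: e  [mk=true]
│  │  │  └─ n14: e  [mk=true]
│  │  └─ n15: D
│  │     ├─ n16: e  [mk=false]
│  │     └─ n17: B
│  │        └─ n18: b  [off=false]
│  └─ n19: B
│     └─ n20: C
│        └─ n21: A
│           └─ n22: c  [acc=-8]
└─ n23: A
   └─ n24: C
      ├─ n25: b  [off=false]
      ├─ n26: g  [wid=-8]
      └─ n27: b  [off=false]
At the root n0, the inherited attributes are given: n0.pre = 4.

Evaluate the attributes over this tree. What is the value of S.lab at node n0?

16

1. n0.pre = 4  [given at root]
2. n1.wid = 25  [terminal]
3. n3.wid = true  [true]
4. n4.wid = true  [D₀.wid == true]
5. n6.pre = false  [terminal]
6. n7.acc = 16  [terminal]
7. n8.acc = 24  [terminal]
8. n5.pre = -6  [c₀.acc - 22]
9. n5.acc = false  [false]
10. n4.tag = 25  [25]
11. n9.idx = false  [D₁.tag > 25]
12. n9.val = false  [D₀.wid == false]
13. n10.idx = true  [C₀.val == false]
14. n10.val = true  [not C₀.idx]
15. n11.mk = true  [terminal]
16. n12.wid = 28  [terminal]
17. n13.mk = true  [terminal]
18. n10.key = 26  [g.wid - 2]
19. n10.cnt = "xw"  ["xw"]
20. n14.mk = true  [terminal]
21. n9.key = 14  [C₁.key - 12]
22. n9.cnt = "ku"  ["ku"]
23. n15.wid = false  [D₀.wid == false]
24. n16.mk = false  [terminal]
25. n18.off = false  [terminal]
26. n17.pre = 23  [23]
27. n17.acc = false  [false]
28. n15.tag = 1  [B.pre - 22]
29. n3.tag = -4  [len(C.cnt) - 6]
30. n20.idx = false  [false]
31. n20.val = false  [false]
32. n21.idx = "wk"  ["wk"]
33. n22.acc = -8  [terminal]
34. n21.ok = 21  [c.acc + 29]
35. n21.key = -2  [-2]
36. n20.key = 25  [A.key * 3 + 31]
37. n20.cnt = "ux"  ["ux"]
38. n19.pre = 19  [C.key * 2 - 31]
39. n19.acc = false  [C.key > 25]
40. n2.pre = 29  [D.tag + 33]
41. n2.acc = false  [B₁.acc == true]
42. n23.idx = "zr"  ["zr"]
43. n24.idx = false  [false]
44. n24.val = true  [true]
45. n25.off = false  [terminal]
46. n26.wid = -8  [terminal]
47. n27.off = false  [terminal]
48. n24.key = 14  [g.wid + 22]
49. n24.cnt = "vy"  ["vy"]
50. n23.ok = 1  [C.key * -1 + 15]
51. n23.key = 26  [len(A.idx) + 24]
52. n0.lab = 16  [A.ok + 15]
53. n0.val = 12  [S.pre + 8]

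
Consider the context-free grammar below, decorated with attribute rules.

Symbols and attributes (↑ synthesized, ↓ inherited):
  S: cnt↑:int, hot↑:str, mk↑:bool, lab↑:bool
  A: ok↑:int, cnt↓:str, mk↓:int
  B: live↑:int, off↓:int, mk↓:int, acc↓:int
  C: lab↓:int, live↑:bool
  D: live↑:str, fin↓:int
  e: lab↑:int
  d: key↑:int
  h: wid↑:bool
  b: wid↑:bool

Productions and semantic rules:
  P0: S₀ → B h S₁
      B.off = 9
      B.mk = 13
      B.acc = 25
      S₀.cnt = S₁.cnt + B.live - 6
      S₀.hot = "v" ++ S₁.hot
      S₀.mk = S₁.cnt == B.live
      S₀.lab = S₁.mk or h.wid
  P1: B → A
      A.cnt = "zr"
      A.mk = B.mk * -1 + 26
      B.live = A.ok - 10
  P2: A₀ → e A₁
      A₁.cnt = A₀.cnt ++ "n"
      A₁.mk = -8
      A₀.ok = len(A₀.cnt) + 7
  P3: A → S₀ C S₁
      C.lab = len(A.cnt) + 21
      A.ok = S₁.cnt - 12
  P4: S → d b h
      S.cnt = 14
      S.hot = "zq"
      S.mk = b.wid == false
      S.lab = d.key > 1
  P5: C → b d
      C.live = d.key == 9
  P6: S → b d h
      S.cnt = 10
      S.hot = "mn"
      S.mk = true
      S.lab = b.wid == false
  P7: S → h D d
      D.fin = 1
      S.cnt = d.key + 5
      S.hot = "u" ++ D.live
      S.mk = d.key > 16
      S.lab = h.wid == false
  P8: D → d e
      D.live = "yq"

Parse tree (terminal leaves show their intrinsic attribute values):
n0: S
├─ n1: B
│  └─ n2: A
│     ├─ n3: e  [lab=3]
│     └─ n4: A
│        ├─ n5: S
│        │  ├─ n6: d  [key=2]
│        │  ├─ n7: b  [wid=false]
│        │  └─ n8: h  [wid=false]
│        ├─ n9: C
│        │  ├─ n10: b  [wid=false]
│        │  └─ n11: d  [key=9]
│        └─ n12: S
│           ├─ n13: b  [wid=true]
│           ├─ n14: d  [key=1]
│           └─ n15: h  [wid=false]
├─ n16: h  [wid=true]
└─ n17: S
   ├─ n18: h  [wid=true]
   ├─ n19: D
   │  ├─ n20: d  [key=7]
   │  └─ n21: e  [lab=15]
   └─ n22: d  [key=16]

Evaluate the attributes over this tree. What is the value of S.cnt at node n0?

14

1. n1.off = 9  [9]
2. n1.mk = 13  [13]
3. n1.acc = 25  [25]
4. n2.cnt = "zr"  ["zr"]
5. n2.mk = 13  [B.mk * -1 + 26]
6. n3.lab = 3  [terminal]
7. n4.cnt = "zrn"  [A₀.cnt ++ "n"]
8. n4.mk = -8  [-8]
9. n6.key = 2  [terminal]
10. n7.wid = false  [terminal]
11. n8.wid = false  [terminal]
12. n5.cnt = 14  [14]
13. n5.hot = "zq"  ["zq"]
14. n5.mk = true  [b.wid == false]
15. n5.lab = true  [d.key > 1]
16. n9.lab = 24  [len(A.cnt) + 21]
17. n10.wid = false  [terminal]
18. n11.key = 9  [terminal]
19. n9.live = true  [d.key == 9]
20. n13.wid = true  [terminal]
21. n14.key = 1  [terminal]
22. n15.wid = false  [terminal]
23. n12.cnt = 10  [10]
24. n12.hot = "mn"  ["mn"]
25. n12.mk = true  [true]
26. n12.lab = false  [b.wid == false]
27. n4.ok = -2  [S₁.cnt - 12]
28. n2.ok = 9  [len(A₀.cnt) + 7]
29. n1.live = -1  [A.ok - 10]
30. n16.wid = true  [terminal]
31. n18.wid = true  [terminal]
32. n19.fin = 1  [1]
33. n20.key = 7  [terminal]
34. n21.lab = 15  [terminal]
35. n19.live = "yq"  ["yq"]
36. n22.key = 16  [terminal]
37. n17.cnt = 21  [d.key + 5]
38. n17.hot = "uyq"  ["u" ++ D.live]
39. n17.mk = false  [d.key > 16]
40. n17.lab = false  [h.wid == false]
41. n0.cnt = 14  [S₁.cnt + B.live - 6]
42. n0.hot = "vuyq"  ["v" ++ S₁.hot]
43. n0.mk = false  [S₁.cnt == B.live]
44. n0.lab = true  [S₁.mk or h.wid]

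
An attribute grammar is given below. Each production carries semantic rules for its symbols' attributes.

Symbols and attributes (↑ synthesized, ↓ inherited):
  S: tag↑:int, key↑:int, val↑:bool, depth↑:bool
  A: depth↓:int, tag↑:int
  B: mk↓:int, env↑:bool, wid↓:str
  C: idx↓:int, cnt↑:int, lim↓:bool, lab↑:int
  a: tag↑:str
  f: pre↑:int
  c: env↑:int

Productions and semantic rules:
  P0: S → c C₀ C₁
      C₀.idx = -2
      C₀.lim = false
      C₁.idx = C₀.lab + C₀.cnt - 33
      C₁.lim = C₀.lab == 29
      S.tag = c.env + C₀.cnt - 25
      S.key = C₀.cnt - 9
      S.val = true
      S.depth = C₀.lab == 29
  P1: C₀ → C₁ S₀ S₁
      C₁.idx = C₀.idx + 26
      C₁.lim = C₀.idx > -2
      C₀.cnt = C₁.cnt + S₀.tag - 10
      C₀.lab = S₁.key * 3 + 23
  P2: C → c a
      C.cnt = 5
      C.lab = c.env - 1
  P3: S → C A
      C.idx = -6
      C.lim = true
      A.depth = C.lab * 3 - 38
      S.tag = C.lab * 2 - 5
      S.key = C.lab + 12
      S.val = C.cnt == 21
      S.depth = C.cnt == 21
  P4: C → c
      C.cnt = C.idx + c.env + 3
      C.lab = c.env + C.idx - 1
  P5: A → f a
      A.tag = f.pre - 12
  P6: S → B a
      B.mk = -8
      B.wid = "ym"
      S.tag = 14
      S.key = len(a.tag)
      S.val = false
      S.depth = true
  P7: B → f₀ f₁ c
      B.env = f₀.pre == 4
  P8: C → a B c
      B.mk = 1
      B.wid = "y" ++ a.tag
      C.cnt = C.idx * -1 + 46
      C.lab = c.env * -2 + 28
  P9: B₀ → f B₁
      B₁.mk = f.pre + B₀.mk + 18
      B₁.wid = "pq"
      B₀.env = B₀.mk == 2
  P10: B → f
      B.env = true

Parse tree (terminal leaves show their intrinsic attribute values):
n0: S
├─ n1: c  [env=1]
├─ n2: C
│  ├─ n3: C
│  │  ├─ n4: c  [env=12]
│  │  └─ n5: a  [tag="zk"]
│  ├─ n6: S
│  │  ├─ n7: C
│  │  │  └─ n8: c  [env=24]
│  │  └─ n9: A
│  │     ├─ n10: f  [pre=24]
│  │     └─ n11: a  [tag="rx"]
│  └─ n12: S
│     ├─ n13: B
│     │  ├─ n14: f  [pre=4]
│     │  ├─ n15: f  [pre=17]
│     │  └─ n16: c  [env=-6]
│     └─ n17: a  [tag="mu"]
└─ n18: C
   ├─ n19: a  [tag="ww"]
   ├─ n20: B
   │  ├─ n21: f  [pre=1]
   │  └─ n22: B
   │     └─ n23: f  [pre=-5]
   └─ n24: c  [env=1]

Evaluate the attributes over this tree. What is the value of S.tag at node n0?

0

1. n1.env = 1  [terminal]
2. n2.idx = -2  [-2]
3. n2.lim = false  [false]
4. n3.idx = 24  [C₀.idx + 26]
5. n3.lim = false  [C₀.idx > -2]
6. n4.env = 12  [terminal]
7. n5.tag = "zk"  [terminal]
8. n3.cnt = 5  [5]
9. n3.lab = 11  [c.env - 1]
10. n7.idx = -6  [-6]
11. n7.lim = true  [true]
12. n8.env = 24  [terminal]
13. n7.cnt = 21  [C.idx + c.env + 3]
14. n7.lab = 17  [c.env + C.idx - 1]
15. n9.depth = 13  [C.lab * 3 - 38]
16. n10.pre = 24  [terminal]
17. n11.tag = "rx"  [terminal]
18. n9.tag = 12  [f.pre - 12]
19. n6.tag = 29  [C.lab * 2 - 5]
20. n6.key = 29  [C.lab + 12]
21. n6.val = true  [C.cnt == 21]
22. n6.depth = true  [C.cnt == 21]
23. n13.mk = -8  [-8]
24. n13.wid = "ym"  ["ym"]
25. n14.pre = 4  [terminal]
26. n15.pre = 17  [terminal]
27. n16.env = -6  [terminal]
28. n13.env = true  [f₀.pre == 4]
29. n17.tag = "mu"  [terminal]
30. n12.tag = 14  [14]
31. n12.key = 2  [len(a.tag)]
32. n12.val = false  [false]
33. n12.depth = true  [true]
34. n2.cnt = 24  [C₁.cnt + S₀.tag - 10]
35. n2.lab = 29  [S₁.key * 3 + 23]
36. n18.idx = 20  [C₀.lab + C₀.cnt - 33]
37. n18.lim = true  [C₀.lab == 29]
38. n19.tag = "ww"  [terminal]
39. n20.mk = 1  [1]
40. n20.wid = "yww"  ["y" ++ a.tag]
41. n21.pre = 1  [terminal]
42. n22.mk = 20  [f.pre + B₀.mk + 18]
43. n22.wid = "pq"  ["pq"]
44. n23.pre = -5  [terminal]
45. n22.env = true  [true]
46. n20.env = false  [B₀.mk == 2]
47. n24.env = 1  [terminal]
48. n18.cnt = 26  [C.idx * -1 + 46]
49. n18.lab = 26  [c.env * -2 + 28]
50. n0.tag = 0  [c.env + C₀.cnt - 25]
51. n0.key = 15  [C₀.cnt - 9]
52. n0.val = true  [true]
53. n0.depth = true  [C₀.lab == 29]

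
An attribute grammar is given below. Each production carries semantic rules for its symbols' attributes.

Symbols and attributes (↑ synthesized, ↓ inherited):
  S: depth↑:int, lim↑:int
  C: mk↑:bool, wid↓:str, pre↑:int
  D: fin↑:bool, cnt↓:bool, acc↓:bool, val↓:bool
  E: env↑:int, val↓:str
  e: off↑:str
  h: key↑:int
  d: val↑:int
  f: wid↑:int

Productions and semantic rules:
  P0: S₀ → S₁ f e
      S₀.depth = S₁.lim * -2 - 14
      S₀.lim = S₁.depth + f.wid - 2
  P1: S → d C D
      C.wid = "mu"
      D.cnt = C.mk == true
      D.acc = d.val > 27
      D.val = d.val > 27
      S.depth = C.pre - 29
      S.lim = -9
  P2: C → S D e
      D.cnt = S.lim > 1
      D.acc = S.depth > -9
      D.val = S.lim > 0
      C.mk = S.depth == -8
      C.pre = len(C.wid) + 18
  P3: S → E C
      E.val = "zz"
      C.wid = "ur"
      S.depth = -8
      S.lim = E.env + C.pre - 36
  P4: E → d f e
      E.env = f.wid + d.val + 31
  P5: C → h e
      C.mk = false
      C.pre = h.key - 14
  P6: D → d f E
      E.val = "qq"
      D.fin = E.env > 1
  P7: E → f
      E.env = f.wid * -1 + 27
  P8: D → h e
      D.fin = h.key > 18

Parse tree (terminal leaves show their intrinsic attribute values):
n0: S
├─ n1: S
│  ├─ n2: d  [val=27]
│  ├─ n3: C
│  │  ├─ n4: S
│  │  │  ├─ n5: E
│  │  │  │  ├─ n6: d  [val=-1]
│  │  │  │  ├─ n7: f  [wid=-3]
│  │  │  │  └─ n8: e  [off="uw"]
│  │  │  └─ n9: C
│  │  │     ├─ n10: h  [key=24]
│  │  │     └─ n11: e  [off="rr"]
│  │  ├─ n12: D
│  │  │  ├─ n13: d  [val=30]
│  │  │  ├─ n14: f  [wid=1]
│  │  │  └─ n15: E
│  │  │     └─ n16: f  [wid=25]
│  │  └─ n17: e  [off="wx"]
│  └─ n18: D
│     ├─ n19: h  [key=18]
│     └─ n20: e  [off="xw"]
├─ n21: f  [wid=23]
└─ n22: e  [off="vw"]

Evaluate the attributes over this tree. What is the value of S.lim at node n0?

1. n2.val = 27  [terminal]
2. n3.wid = "mu"  ["mu"]
3. n5.val = "zz"  ["zz"]
4. n6.val = -1  [terminal]
5. n7.wid = -3  [terminal]
6. n8.off = "uw"  [terminal]
7. n5.env = 27  [f.wid + d.val + 31]
8. n9.wid = "ur"  ["ur"]
9. n10.key = 24  [terminal]
10. n11.off = "rr"  [terminal]
11. n9.mk = false  [false]
12. n9.pre = 10  [h.key - 14]
13. n4.depth = -8  [-8]
14. n4.lim = 1  [E.env + C.pre - 36]
15. n12.cnt = false  [S.lim > 1]
16. n12.acc = true  [S.depth > -9]
17. n12.val = true  [S.lim > 0]
18. n13.val = 30  [terminal]
19. n14.wid = 1  [terminal]
20. n15.val = "qq"  ["qq"]
21. n16.wid = 25  [terminal]
22. n15.env = 2  [f.wid * -1 + 27]
23. n12.fin = true  [E.env > 1]
24. n17.off = "wx"  [terminal]
25. n3.mk = true  [S.depth == -8]
26. n3.pre = 20  [len(C.wid) + 18]
27. n18.cnt = true  [C.mk == true]
28. n18.acc = false  [d.val > 27]
29. n18.val = false  [d.val > 27]
30. n19.key = 18  [terminal]
31. n20.off = "xw"  [terminal]
32. n18.fin = false  [h.key > 18]
33. n1.depth = -9  [C.pre - 29]
34. n1.lim = -9  [-9]
35. n21.wid = 23  [terminal]
36. n22.off = "vw"  [terminal]
37. n0.depth = 4  [S₁.lim * -2 - 14]
38. n0.lim = 12  [S₁.depth + f.wid - 2]

12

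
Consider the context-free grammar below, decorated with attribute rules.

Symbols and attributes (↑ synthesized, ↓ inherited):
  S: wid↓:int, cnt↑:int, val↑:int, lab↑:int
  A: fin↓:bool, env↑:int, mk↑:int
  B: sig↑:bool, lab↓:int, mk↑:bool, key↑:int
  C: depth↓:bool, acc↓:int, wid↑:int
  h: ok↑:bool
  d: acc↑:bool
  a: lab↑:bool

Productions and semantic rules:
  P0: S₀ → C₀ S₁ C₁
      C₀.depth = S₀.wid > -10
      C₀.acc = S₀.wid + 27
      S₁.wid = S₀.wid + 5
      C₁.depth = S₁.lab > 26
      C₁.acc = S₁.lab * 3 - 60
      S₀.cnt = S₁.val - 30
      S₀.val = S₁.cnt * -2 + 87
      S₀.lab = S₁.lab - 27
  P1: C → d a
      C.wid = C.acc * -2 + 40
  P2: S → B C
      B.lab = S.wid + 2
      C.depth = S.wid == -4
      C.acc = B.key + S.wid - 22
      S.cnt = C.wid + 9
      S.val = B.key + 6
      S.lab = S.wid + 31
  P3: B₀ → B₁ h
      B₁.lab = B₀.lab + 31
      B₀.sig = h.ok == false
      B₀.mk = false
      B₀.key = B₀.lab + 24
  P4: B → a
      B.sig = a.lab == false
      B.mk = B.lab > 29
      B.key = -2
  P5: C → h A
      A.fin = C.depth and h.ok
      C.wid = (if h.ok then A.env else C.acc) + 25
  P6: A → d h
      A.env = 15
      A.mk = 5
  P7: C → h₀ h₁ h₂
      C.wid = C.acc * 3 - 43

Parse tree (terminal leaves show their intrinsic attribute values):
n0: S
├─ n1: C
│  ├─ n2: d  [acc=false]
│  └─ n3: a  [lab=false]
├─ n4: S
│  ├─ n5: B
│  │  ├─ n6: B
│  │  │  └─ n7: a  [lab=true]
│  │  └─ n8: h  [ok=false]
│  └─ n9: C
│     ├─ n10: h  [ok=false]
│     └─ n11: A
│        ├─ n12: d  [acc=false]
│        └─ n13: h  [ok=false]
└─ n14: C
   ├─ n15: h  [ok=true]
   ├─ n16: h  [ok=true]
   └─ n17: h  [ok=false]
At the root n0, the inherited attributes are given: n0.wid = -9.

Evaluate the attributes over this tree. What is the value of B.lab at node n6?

1. n0.wid = -9  [given at root]
2. n1.depth = true  [S₀.wid > -10]
3. n1.acc = 18  [S₀.wid + 27]
4. n2.acc = false  [terminal]
5. n3.lab = false  [terminal]
6. n1.wid = 4  [C.acc * -2 + 40]
7. n4.wid = -4  [S₀.wid + 5]
8. n5.lab = -2  [S.wid + 2]
9. n6.lab = 29  [B₀.lab + 31]
10. n7.lab = true  [terminal]
11. n6.sig = false  [a.lab == false]
12. n6.mk = false  [B.lab > 29]
13. n6.key = -2  [-2]
14. n8.ok = false  [terminal]
15. n5.sig = true  [h.ok == false]
16. n5.mk = false  [false]
17. n5.key = 22  [B₀.lab + 24]
18. n9.depth = true  [S.wid == -4]
19. n9.acc = -4  [B.key + S.wid - 22]
20. n10.ok = false  [terminal]
21. n11.fin = false  [C.depth and h.ok]
22. n12.acc = false  [terminal]
23. n13.ok = false  [terminal]
24. n11.env = 15  [15]
25. n11.mk = 5  [5]
26. n9.wid = 21  [(if h.ok then A.env else C.acc) + 25]
27. n4.cnt = 30  [C.wid + 9]
28. n4.val = 28  [B.key + 6]
29. n4.lab = 27  [S.wid + 31]
30. n14.depth = true  [S₁.lab > 26]
31. n14.acc = 21  [S₁.lab * 3 - 60]
32. n15.ok = true  [terminal]
33. n16.ok = true  [terminal]
34. n17.ok = false  [terminal]
35. n14.wid = 20  [C.acc * 3 - 43]
36. n0.cnt = -2  [S₁.val - 30]
37. n0.val = 27  [S₁.cnt * -2 + 87]
38. n0.lab = 0  [S₁.lab - 27]

29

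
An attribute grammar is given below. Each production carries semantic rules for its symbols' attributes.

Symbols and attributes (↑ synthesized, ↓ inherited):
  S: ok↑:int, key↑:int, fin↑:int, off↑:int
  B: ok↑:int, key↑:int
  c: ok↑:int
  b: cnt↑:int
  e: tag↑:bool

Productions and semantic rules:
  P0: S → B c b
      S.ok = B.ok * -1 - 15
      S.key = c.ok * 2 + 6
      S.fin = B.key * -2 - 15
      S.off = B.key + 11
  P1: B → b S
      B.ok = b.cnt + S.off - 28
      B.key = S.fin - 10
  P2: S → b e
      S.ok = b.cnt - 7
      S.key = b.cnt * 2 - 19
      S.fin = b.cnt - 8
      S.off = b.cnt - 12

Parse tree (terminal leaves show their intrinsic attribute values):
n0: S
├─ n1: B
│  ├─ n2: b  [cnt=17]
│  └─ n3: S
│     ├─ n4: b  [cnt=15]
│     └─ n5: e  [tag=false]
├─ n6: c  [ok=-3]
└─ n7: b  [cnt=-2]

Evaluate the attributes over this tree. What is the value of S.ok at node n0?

1. n2.cnt = 17  [terminal]
2. n4.cnt = 15  [terminal]
3. n5.tag = false  [terminal]
4. n3.ok = 8  [b.cnt - 7]
5. n3.key = 11  [b.cnt * 2 - 19]
6. n3.fin = 7  [b.cnt - 8]
7. n3.off = 3  [b.cnt - 12]
8. n1.ok = -8  [b.cnt + S.off - 28]
9. n1.key = -3  [S.fin - 10]
10. n6.ok = -3  [terminal]
11. n7.cnt = -2  [terminal]
12. n0.ok = -7  [B.ok * -1 - 15]
13. n0.key = 0  [c.ok * 2 + 6]
14. n0.fin = -9  [B.key * -2 - 15]
15. n0.off = 8  [B.key + 11]

-7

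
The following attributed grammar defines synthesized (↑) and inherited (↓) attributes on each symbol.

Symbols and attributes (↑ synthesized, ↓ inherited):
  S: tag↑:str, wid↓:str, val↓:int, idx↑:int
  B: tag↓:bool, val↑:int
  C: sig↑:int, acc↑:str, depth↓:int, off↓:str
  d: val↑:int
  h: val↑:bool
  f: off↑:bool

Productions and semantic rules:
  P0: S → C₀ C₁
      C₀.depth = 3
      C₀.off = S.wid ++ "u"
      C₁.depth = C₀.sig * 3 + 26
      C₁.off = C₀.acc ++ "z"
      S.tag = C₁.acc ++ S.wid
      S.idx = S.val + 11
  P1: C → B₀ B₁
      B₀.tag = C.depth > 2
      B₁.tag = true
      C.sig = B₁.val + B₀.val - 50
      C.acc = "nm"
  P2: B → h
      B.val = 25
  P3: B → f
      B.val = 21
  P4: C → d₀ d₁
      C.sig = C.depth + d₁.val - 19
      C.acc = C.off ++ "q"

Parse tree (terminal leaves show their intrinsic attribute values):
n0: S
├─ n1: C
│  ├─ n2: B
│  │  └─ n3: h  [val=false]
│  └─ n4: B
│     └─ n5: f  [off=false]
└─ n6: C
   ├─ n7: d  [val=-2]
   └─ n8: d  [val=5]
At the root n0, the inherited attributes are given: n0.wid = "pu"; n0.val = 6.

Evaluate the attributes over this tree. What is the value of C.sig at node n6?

1. n0.wid = "pu"  [given at root]
2. n0.val = 6  [given at root]
3. n1.depth = 3  [3]
4. n1.off = "puu"  [S.wid ++ "u"]
5. n2.tag = true  [C.depth > 2]
6. n3.val = false  [terminal]
7. n2.val = 25  [25]
8. n4.tag = true  [true]
9. n5.off = false  [terminal]
10. n4.val = 21  [21]
11. n1.sig = -4  [B₁.val + B₀.val - 50]
12. n1.acc = "nm"  ["nm"]
13. n6.depth = 14  [C₀.sig * 3 + 26]
14. n6.off = "nmz"  [C₀.acc ++ "z"]
15. n7.val = -2  [terminal]
16. n8.val = 5  [terminal]
17. n6.sig = 0  [C.depth + d₁.val - 19]
18. n6.acc = "nmzq"  [C.off ++ "q"]
19. n0.tag = "nmzqpu"  [C₁.acc ++ S.wid]
20. n0.idx = 17  [S.val + 11]

0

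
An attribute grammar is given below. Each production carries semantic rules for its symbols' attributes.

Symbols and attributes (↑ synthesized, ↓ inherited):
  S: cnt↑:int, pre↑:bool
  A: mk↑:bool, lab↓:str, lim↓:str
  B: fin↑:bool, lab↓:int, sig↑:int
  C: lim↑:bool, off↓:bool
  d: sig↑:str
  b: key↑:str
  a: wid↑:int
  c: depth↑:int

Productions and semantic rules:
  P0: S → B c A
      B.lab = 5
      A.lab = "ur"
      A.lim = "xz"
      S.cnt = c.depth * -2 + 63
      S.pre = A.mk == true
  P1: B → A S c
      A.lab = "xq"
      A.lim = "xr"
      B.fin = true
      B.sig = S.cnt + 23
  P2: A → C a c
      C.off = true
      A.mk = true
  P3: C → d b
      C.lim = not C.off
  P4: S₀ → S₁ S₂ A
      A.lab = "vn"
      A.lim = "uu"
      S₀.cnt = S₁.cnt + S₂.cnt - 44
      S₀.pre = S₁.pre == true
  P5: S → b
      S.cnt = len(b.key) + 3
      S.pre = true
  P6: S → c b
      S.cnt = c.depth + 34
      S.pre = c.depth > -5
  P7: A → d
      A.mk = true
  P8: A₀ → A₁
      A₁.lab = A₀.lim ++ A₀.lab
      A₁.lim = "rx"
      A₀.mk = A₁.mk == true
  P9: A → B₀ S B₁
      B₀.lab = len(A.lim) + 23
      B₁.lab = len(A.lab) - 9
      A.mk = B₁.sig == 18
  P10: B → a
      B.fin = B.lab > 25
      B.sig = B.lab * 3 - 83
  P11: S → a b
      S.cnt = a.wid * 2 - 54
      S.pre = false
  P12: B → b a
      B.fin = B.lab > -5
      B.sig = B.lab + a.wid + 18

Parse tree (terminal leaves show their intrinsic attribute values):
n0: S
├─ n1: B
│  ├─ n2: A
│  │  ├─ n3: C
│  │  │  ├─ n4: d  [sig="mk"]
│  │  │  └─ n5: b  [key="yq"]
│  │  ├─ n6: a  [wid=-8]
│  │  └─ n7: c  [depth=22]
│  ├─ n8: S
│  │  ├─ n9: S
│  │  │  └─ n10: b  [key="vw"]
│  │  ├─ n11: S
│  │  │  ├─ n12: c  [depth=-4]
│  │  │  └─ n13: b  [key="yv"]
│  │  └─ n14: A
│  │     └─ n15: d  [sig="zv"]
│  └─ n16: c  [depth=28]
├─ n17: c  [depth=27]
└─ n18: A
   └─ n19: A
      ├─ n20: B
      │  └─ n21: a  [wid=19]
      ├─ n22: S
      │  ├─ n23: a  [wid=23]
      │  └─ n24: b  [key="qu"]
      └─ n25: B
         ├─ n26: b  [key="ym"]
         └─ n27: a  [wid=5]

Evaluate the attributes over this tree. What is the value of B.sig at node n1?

1. n1.lab = 5  [5]
2. n2.lab = "xq"  ["xq"]
3. n2.lim = "xr"  ["xr"]
4. n3.off = true  [true]
5. n4.sig = "mk"  [terminal]
6. n5.key = "yq"  [terminal]
7. n3.lim = false  [not C.off]
8. n6.wid = -8  [terminal]
9. n7.depth = 22  [terminal]
10. n2.mk = true  [true]
11. n10.key = "vw"  [terminal]
12. n9.cnt = 5  [len(b.key) + 3]
13. n9.pre = true  [true]
14. n12.depth = -4  [terminal]
15. n13.key = "yv"  [terminal]
16. n11.cnt = 30  [c.depth + 34]
17. n11.pre = true  [c.depth > -5]
18. n14.lab = "vn"  ["vn"]
19. n14.lim = "uu"  ["uu"]
20. n15.sig = "zv"  [terminal]
21. n14.mk = true  [true]
22. n8.cnt = -9  [S₁.cnt + S₂.cnt - 44]
23. n8.pre = true  [S₁.pre == true]
24. n16.depth = 28  [terminal]
25. n1.fin = true  [true]
26. n1.sig = 14  [S.cnt + 23]
27. n17.depth = 27  [terminal]
28. n18.lab = "ur"  ["ur"]
29. n18.lim = "xz"  ["xz"]
30. n19.lab = "xzur"  [A₀.lim ++ A₀.lab]
31. n19.lim = "rx"  ["rx"]
32. n20.lab = 25  [len(A.lim) + 23]
33. n21.wid = 19  [terminal]
34. n20.fin = false  [B.lab > 25]
35. n20.sig = -8  [B.lab * 3 - 83]
36. n23.wid = 23  [terminal]
37. n24.key = "qu"  [terminal]
38. n22.cnt = -8  [a.wid * 2 - 54]
39. n22.pre = false  [false]
40. n25.lab = -5  [len(A.lab) - 9]
41. n26.key = "ym"  [terminal]
42. n27.wid = 5  [terminal]
43. n25.fin = false  [B.lab > -5]
44. n25.sig = 18  [B.lab + a.wid + 18]
45. n19.mk = true  [B₁.sig == 18]
46. n18.mk = true  [A₁.mk == true]
47. n0.cnt = 9  [c.depth * -2 + 63]
48. n0.pre = true  [A.mk == true]

14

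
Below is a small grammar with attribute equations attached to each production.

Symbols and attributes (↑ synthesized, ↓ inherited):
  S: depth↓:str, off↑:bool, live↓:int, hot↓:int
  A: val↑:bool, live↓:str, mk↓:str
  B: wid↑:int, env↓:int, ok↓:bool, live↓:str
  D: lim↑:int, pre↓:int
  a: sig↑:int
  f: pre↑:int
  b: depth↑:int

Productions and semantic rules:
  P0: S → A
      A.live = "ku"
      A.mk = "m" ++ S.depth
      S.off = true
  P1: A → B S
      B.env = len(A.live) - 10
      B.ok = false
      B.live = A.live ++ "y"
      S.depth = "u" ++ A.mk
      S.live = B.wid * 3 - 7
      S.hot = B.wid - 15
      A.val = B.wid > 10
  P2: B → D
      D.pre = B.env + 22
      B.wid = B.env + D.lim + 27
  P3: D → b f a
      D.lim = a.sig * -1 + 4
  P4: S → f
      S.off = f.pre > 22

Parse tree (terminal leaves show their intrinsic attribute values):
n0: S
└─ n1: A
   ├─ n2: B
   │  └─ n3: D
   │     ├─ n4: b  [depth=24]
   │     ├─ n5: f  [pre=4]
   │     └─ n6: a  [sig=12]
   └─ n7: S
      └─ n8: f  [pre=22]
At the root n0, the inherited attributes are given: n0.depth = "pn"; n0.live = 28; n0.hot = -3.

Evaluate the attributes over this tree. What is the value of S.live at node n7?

26

1. n0.depth = "pn"  [given at root]
2. n0.live = 28  [given at root]
3. n0.hot = -3  [given at root]
4. n1.live = "ku"  ["ku"]
5. n1.mk = "mpn"  ["m" ++ S.depth]
6. n2.env = -8  [len(A.live) - 10]
7. n2.ok = false  [false]
8. n2.live = "kuy"  [A.live ++ "y"]
9. n3.pre = 14  [B.env + 22]
10. n4.depth = 24  [terminal]
11. n5.pre = 4  [terminal]
12. n6.sig = 12  [terminal]
13. n3.lim = -8  [a.sig * -1 + 4]
14. n2.wid = 11  [B.env + D.lim + 27]
15. n7.depth = "umpn"  ["u" ++ A.mk]
16. n7.live = 26  [B.wid * 3 - 7]
17. n7.hot = -4  [B.wid - 15]
18. n8.pre = 22  [terminal]
19. n7.off = false  [f.pre > 22]
20. n1.val = true  [B.wid > 10]
21. n0.off = true  [true]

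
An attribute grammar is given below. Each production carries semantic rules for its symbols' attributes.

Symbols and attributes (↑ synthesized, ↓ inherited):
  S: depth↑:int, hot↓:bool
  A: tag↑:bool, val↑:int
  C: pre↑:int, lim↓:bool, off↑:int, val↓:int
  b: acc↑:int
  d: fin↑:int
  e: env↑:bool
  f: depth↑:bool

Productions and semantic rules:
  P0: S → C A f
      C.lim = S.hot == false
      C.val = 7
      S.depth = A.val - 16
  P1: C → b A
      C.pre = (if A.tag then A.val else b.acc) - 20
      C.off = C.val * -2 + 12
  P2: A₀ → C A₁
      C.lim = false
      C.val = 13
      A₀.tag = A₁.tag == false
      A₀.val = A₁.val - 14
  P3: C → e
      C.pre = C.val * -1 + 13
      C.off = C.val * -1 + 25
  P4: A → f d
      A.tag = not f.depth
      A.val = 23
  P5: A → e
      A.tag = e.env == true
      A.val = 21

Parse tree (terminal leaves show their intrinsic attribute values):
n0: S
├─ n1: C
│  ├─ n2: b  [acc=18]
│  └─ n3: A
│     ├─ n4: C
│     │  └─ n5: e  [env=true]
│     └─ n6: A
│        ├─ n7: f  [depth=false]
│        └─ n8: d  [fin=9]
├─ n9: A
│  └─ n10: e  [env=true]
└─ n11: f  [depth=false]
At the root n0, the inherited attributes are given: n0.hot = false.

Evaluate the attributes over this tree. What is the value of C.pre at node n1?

-2

1. n0.hot = false  [given at root]
2. n1.lim = true  [S.hot == false]
3. n1.val = 7  [7]
4. n2.acc = 18  [terminal]
5. n4.lim = false  [false]
6. n4.val = 13  [13]
7. n5.env = true  [terminal]
8. n4.pre = 0  [C.val * -1 + 13]
9. n4.off = 12  [C.val * -1 + 25]
10. n7.depth = false  [terminal]
11. n8.fin = 9  [terminal]
12. n6.tag = true  [not f.depth]
13. n6.val = 23  [23]
14. n3.tag = false  [A₁.tag == false]
15. n3.val = 9  [A₁.val - 14]
16. n1.pre = -2  [(if A.tag then A.val else b.acc) - 20]
17. n1.off = -2  [C.val * -2 + 12]
18. n10.env = true  [terminal]
19. n9.tag = true  [e.env == true]
20. n9.val = 21  [21]
21. n11.depth = false  [terminal]
22. n0.depth = 5  [A.val - 16]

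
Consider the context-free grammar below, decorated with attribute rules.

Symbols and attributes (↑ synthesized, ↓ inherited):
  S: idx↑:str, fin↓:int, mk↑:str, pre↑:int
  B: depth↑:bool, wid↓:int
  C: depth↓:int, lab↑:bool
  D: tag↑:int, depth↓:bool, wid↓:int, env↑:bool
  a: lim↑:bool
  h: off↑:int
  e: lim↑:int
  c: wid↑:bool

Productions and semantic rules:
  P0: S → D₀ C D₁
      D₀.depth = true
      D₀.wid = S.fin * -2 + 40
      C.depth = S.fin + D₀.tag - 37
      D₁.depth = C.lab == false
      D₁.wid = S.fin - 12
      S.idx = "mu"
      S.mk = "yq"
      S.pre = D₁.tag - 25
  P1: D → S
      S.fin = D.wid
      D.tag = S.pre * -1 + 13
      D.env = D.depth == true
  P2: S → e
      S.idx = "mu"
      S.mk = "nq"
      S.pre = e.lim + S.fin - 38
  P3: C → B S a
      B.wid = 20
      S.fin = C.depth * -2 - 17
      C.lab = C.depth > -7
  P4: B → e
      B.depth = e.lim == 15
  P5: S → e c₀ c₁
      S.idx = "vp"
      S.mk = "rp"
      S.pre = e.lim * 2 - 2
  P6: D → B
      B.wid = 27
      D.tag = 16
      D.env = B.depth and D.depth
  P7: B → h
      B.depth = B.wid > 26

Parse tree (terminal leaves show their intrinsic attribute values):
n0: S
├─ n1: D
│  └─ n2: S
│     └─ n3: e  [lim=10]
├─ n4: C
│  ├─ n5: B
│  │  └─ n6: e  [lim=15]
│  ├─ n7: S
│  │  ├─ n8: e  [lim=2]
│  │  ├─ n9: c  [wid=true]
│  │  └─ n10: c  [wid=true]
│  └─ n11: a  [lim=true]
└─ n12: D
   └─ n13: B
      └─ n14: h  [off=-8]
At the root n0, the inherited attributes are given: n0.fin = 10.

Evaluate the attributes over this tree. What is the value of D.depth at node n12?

false

1. n0.fin = 10  [given at root]
2. n1.depth = true  [true]
3. n1.wid = 20  [S.fin * -2 + 40]
4. n2.fin = 20  [D.wid]
5. n3.lim = 10  [terminal]
6. n2.idx = "mu"  ["mu"]
7. n2.mk = "nq"  ["nq"]
8. n2.pre = -8  [e.lim + S.fin - 38]
9. n1.tag = 21  [S.pre * -1 + 13]
10. n1.env = true  [D.depth == true]
11. n4.depth = -6  [S.fin + D₀.tag - 37]
12. n5.wid = 20  [20]
13. n6.lim = 15  [terminal]
14. n5.depth = true  [e.lim == 15]
15. n7.fin = -5  [C.depth * -2 - 17]
16. n8.lim = 2  [terminal]
17. n9.wid = true  [terminal]
18. n10.wid = true  [terminal]
19. n7.idx = "vp"  ["vp"]
20. n7.mk = "rp"  ["rp"]
21. n7.pre = 2  [e.lim * 2 - 2]
22. n11.lim = true  [terminal]
23. n4.lab = true  [C.depth > -7]
24. n12.depth = false  [C.lab == false]
25. n12.wid = -2  [S.fin - 12]
26. n13.wid = 27  [27]
27. n14.off = -8  [terminal]
28. n13.depth = true  [B.wid > 26]
29. n12.tag = 16  [16]
30. n12.env = false  [B.depth and D.depth]
31. n0.idx = "mu"  ["mu"]
32. n0.mk = "yq"  ["yq"]
33. n0.pre = -9  [D₁.tag - 25]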